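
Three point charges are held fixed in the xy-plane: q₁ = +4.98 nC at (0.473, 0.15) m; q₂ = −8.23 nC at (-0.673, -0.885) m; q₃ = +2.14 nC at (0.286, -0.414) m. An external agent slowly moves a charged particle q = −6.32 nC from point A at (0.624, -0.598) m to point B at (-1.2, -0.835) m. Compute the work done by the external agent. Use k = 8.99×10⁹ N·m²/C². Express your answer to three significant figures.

For quasistatic motion the external work equals the change in potential energy: W_ext = qΔV = q(V_B − V_A).
At A: distances to the source charges are 0.763 m, 1.33 m, 0.385 m; V_A = Σ kqᵢ/rᵢ = 53.0 V.
At B: distances to the source charges are 1.94 m, 0.529 m, 1.54 m; V_B = Σ kqᵢ/rᵢ = -104 V.
ΔV = V_B − V_A = -157 V.
W_ext = qΔV = (-6.32×10⁻⁹ C)(-157 V) = 9.94×10⁻⁷ J.

9.94×10⁻⁷ J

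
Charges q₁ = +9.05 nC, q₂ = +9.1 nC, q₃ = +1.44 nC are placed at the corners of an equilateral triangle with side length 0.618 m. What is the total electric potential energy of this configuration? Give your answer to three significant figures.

The work to assemble the configuration equals its total potential energy, U = Σ kqᵢqⱼ/rᵢⱼ over all pairs.
All three pair separations equal the side length, 0.618 m.
U = (1.20×10⁻⁶) + (1.90×10⁻⁷) + (1.91×10⁻⁷) = 1.58×10⁻⁶ J.

1.58×10⁻⁶ J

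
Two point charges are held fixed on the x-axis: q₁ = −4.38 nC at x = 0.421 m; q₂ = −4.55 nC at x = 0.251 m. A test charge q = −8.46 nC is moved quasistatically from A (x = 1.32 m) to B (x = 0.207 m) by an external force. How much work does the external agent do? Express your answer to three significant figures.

8.73×10⁻⁶ J

For quasistatic motion the external work equals the change in potential energy: W_ext = qΔV = q(V_B − V_A).
At A: distances to the source charges are 0.899 m, 1.07 m; V_A = Σ kqᵢ/rᵢ = -82.1 V.
At B: distances to the source charges are 0.214 m, 0.0440 m; V_B = Σ kqᵢ/rᵢ = -1110 V.
ΔV = V_B − V_A = -1030 V.
W_ext = qΔV = (-8.46×10⁻⁹ C)(-1030 V) = 8.73×10⁻⁶ J.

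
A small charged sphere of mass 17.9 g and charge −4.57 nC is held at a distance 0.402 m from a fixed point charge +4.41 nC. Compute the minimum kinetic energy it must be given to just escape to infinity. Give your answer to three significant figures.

4.51×10⁻⁷ J

To just escape, total mechanical energy must reach zero at infinity: ½mv²_min + U = 0, so ½mv²_min = −U = |kQq|/r.
|U| = |kQq|/r = (8.99×10⁹ N·m²/C²)(4.41×10⁻⁹)(4.57×10⁻⁹)/(0.402) = 4.51×10⁻⁷ J.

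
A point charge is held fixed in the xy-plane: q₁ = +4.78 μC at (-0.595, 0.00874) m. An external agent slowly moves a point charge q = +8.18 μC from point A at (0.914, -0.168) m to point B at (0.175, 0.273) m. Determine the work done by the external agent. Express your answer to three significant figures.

0.200 J

For quasistatic motion the external work equals the change in potential energy: W_ext = qΔV = q(V_B − V_A).
At A: distance to the source charge is 1.52 m; V_A = kq₁/r = 2.83×10⁴ V.
At B: distance to the source charge is 0.814 m; V_B = kq₁/r = 5.28×10⁴ V.
ΔV = V_B − V_A = 2.45×10⁴ V.
W_ext = qΔV = (8.18×10⁻⁶ C)(2.45×10⁴ V) = 0.200 J.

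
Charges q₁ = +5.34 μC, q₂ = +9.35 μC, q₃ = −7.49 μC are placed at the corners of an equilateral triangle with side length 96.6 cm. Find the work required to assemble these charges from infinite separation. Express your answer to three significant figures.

-0.559 J

The assembly work is the sum of pairwise potential energies, U = Σ_{i<j} kqᵢqⱼ/rᵢⱼ.
All three pair separations equal the side length, 0.966 m.
U = (0.465) + (-0.372) + (-0.652) = -0.559 J.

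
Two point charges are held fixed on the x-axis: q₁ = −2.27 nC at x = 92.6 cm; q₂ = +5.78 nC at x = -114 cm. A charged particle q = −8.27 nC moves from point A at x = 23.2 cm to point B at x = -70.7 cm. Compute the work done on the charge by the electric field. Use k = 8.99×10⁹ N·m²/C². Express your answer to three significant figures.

The work done by the electric force is W_field = −ΔU = −q(V_B − V_A) = q(V_A − V_B).
At A: distances to the source charges are 0.694 m, 1.37 m; V_A = Σ kqᵢ/rᵢ = 8.47 V.
At B: distances to the source charges are 1.63 m, 0.433 m; V_B = Σ kqᵢ/rᵢ = 108 V.
ΔV = V_B − V_A = 99.0 V.
W_field = −qΔV = −(-8.27×10⁻⁹ C)(99.0 V) = 8.19×10⁻⁷ J.

8.19×10⁻⁷ J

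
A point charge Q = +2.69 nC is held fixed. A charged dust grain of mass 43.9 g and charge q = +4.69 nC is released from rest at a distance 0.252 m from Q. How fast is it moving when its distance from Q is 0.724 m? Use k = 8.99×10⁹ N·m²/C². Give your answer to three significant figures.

Only the electrostatic force acts, so mechanical energy is conserved: ½mv² = U₁ − U₂ = kQq(1/r₁ − 1/r₂).
U₁ − U₂ = (8.99×10⁹ N·m²/C²)(2.69×10⁻⁹ C)(4.69×10⁻⁹ C)(1/0.252 − 1/0.724) = 2.93×10⁻⁷ J.
v = √(2·2.93×10⁻⁷/0.0439) = 3.66×10⁻³ m/s.

3.66×10⁻³ m/s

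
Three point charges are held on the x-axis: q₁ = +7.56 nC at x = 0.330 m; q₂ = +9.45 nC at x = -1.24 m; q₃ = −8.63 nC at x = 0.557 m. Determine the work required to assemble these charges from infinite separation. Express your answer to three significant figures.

-2.58×10⁻⁶ J

The assembly work is the sum of pairwise potential energies, U = Σ_{i<j} kqᵢqⱼ/rᵢⱼ.
Pair separations: r₁₂ = 1.57 m, r₁₃ = 0.227 m, r₂₃ = 1.80 m.
U = (4.09×10⁻⁷) + (-2.58×10⁻⁶) + (-4.08×10⁻⁷) = -2.58×10⁻⁶ J.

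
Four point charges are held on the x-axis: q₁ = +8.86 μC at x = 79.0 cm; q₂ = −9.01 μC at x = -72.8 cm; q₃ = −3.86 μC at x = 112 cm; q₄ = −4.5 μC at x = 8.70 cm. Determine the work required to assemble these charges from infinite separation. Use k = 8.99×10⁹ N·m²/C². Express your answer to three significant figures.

The assembly work is the sum of pairwise potential energies, U = Σ_{i<j} kqᵢqⱼ/rᵢⱼ.
Pair separations: r₁₂ = 1.52 m, r₁₃ = 0.330 m, r₁₄ = 0.703 m, r₂₃ = 1.85 m, r₂₄ = 0.815 m, r₃₄ = 1.03 m.
Summing all 6 pair terms gives U = -1.15 J.

-1.15 J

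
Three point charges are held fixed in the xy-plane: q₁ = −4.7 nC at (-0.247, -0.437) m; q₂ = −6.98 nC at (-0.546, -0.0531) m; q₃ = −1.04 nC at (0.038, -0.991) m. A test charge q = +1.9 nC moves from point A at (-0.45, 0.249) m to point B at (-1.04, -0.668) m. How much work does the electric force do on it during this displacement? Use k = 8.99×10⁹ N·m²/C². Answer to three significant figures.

-2.38×10⁻⁷ J

The work done by the electric force is W_field = −ΔU = −q(V_B − V_A) = q(V_A − V_B).
At A: distances to the source charges are 0.715 m, 0.317 m, 1.33 m; V_A = Σ kqᵢ/rᵢ = -264 V.
At B: distances to the source charges are 0.826 m, 0.789 m, 1.13 m; V_B = Σ kqᵢ/rᵢ = -139 V.
ΔV = V_B − V_A = 125 V.
W_field = −qΔV = −(1.90×10⁻⁹ C)(125 V) = -2.38×10⁻⁷ J.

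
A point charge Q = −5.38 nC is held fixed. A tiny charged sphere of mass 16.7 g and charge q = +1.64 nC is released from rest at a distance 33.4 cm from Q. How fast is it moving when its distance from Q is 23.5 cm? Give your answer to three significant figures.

Only the electrostatic force acts, so mechanical energy is conserved: ½mv² = U₁ − U₂ = kQq(1/r₁ − 1/r₂).
U₁ − U₂ = (8.99×10⁹ N·m²/C²)(-5.38×10⁻⁹ C)(1.64×10⁻⁹ C)(1/0.334 − 1/0.235) = 1.00×10⁻⁷ J.
v = √(2·1.00×10⁻⁷/0.0167) = 3.46×10⁻³ m/s.

3.46×10⁻³ m/s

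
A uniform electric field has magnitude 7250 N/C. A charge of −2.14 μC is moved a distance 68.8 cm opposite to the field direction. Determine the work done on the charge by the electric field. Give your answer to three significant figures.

0.0107 J

The potential change for a displacement 68.8 cm opposite to the field direction is ΔV = +Ed = 4990 V.
W_field = −qΔV = 0.0107 J.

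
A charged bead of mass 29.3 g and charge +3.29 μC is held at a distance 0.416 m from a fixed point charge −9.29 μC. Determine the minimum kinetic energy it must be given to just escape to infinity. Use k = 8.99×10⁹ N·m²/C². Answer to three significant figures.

To just escape, total mechanical energy must reach zero at infinity: ½mv²_min + U = 0, so ½mv²_min = −U = |kQq|/r.
|U| = |kQq|/r = (8.99×10⁹ N·m²/C²)(9.29×10⁻⁶)(3.29×10⁻⁶)/(0.416) = 0.661 J.

0.661 J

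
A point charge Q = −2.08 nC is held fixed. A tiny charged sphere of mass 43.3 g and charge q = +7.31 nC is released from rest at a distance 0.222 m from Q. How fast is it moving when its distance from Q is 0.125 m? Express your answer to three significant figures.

Only the electrostatic force acts, so mechanical energy is conserved: ½mv² = U₁ − U₂ = kQq(1/r₁ − 1/r₂).
U₁ − U₂ = (8.99×10⁹ N·m²/C²)(-2.08×10⁻⁹ C)(7.31×10⁻⁹ C)(1/0.222 − 1/0.125) = 4.78×10⁻⁷ J.
v = √(2·4.78×10⁻⁷/0.0433) = 4.70×10⁻³ m/s.

4.70×10⁻³ m/s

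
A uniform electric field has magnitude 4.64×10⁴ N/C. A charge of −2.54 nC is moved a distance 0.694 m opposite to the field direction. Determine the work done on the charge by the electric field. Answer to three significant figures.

The potential change for a displacement 0.694 m opposite to the field direction is ΔV = +Ed = 3.22×10⁴ V.
W_field = −qΔV = 8.18×10⁻⁵ J.

8.18×10⁻⁵ J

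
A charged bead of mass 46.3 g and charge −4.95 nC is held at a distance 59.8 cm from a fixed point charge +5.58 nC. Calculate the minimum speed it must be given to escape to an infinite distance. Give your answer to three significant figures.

4.24×10⁻³ m/s

To just escape, total mechanical energy must reach zero at infinity: ½mv²_min + U = 0, so ½mv²_min = −U = |kQq|/r.
|U| = |kQq|/r = (8.99×10⁹ N·m²/C²)(5.58×10⁻⁹)(4.95×10⁻⁹)/(0.598) = 4.15×10⁻⁷ J.
v_min = √(2|U|/m) = √(2·4.15×10⁻⁷/0.0463) = 4.24×10⁻³ m/s.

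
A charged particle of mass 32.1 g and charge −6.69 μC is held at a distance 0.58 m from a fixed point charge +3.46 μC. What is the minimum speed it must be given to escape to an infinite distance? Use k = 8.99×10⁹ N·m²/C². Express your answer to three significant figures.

To just escape, total mechanical energy must reach zero at infinity: ½mv²_min + U = 0, so ½mv²_min = −U = |kQq|/r.
|U| = |kQq|/r = (8.99×10⁹ N·m²/C²)(3.46×10⁻⁶)(6.69×10⁻⁶)/(0.580) = 0.359 J.
v_min = √(2|U|/m) = √(2·0.359/0.0321) = 4.73 m/s.

4.73 m/s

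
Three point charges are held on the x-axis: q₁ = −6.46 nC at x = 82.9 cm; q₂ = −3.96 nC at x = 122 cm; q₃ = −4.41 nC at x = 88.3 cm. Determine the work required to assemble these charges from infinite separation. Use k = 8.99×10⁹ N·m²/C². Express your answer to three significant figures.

5.80×10⁻⁶ J

The work to assemble the configuration equals its total potential energy, U = Σ kqᵢqⱼ/rᵢⱼ over all pairs.
Pair separations: r₁₂ = 0.391 m, r₁₃ = 0.0540 m, r₂₃ = 0.337 m.
U = (5.88×10⁻⁷) + (4.74×10⁻⁶) + (4.66×10⁻⁷) = 5.80×10⁻⁶ J.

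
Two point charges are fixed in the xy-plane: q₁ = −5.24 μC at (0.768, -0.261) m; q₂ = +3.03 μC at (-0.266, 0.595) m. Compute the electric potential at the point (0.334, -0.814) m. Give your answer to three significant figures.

-4.92×10⁴ V

Electric potential is a scalar, so the contributions from each charge add algebraically: V = Σ kqᵢ/rᵢ.
Distances from the field point to each charge: r₁ = 0.703 m, r₂ = 1.53 m.
V = k[(-5.24×10⁻⁶)/(0.703) + (3.03×10⁻⁶)/(1.53)] = -4.92×10⁴ V.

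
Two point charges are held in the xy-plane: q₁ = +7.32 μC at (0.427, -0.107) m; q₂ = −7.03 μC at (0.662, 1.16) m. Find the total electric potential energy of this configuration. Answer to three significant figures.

-0.359 J

The work to assemble the configuration equals its total potential energy, U = Σ kqᵢqⱼ/rᵢⱼ over all pairs.
Pair separations: r₁₂ = 1.29 m.
U = (-0.359) = -0.359 J.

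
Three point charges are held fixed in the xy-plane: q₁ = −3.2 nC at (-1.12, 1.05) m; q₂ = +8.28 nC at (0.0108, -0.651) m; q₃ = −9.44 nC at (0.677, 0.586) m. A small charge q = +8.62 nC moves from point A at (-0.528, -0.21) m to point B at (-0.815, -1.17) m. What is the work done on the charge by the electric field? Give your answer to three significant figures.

The work done by the electric force is W_field = −ΔU = −q(V_B − V_A) = q(V_A − V_B).
At A: distances to the source charges are 1.39 m, 0.696 m, 1.44 m; V_A = Σ kqᵢ/rᵢ = 27.5 V.
At B: distances to the source charges are 2.24 m, 0.975 m, 2.30 m; V_B = Σ kqᵢ/rᵢ = 26.7 V.
ΔV = V_B − V_A = -0.830 V.
W_field = −qΔV = −(8.62×10⁻⁹ C)(-0.830 V) = 7.15×10⁻⁹ J.

7.15×10⁻⁹ J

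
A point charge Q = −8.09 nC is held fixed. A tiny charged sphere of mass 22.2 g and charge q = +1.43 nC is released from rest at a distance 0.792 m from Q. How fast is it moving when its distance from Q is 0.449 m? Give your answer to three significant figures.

Only the electrostatic force acts, so mechanical energy is conserved: ½mv² = U₁ − U₂ = kQq(1/r₁ − 1/r₂).
U₁ − U₂ = (8.99×10⁹ N·m²/C²)(-8.09×10⁻⁹ C)(1.43×10⁻⁹ C)(1/0.792 − 1/0.449) = 1.00×10⁻⁷ J.
v = √(2·1.00×10⁻⁷/0.0222) = 3.01×10⁻³ m/s.

3.01×10⁻³ m/s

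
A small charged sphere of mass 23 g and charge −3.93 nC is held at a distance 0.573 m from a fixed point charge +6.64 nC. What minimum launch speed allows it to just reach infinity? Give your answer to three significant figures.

To just escape, total mechanical energy must reach zero at infinity: ½mv²_min + U = 0, so ½mv²_min = −U = |kQq|/r.
|U| = |kQq|/r = (8.99×10⁹ N·m²/C²)(6.64×10⁻⁹)(3.93×10⁻⁹)/(0.573) = 4.09×10⁻⁷ J.
v_min = √(2|U|/m) = √(2·4.09×10⁻⁷/0.0230) = 5.97×10⁻³ m/s.

5.97×10⁻³ m/s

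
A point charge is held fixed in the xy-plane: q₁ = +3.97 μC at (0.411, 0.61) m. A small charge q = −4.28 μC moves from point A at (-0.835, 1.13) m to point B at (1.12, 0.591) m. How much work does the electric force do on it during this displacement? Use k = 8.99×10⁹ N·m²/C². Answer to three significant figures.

0.102 J

The work done by the electric force is W_field = −ΔU = −q(V_B − V_A) = q(V_A − V_B).
At A: distance to the source charge is 1.35 m; V_A = kq₁/r = 2.64×10⁴ V.
At B: distance to the source charge is 0.709 m; V_B = kq₁/r = 5.03×10⁴ V.
ΔV = V_B − V_A = 2.39×10⁴ V.
W_field = −qΔV = −(-4.28×10⁻⁶ C)(2.39×10⁴ V) = 0.102 J.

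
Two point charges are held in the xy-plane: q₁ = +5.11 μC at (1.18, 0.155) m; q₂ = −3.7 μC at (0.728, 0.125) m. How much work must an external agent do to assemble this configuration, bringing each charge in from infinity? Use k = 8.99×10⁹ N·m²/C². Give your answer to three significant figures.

-0.375 J

The work to assemble the configuration equals its total potential energy, U = Σ kqᵢqⱼ/rᵢⱼ over all pairs.
Pair separations: r₁₂ = 0.453 m.
U = (-0.375) = -0.375 J.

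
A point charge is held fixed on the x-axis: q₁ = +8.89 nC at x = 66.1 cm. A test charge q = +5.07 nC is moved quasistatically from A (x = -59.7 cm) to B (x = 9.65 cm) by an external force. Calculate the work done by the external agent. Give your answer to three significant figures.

For quasistatic motion the external work equals the change in potential energy: W_ext = qΔV = q(V_B − V_A).
At A: distance to the source charge is 1.26 m; V_A = kq₁/r = 63.5 V.
At B: distance to the source charge is 0.564 m; V_B = kq₁/r = 142 V.
ΔV = V_B − V_A = 78.0 V.
W_ext = qΔV = (5.07×10⁻⁹ C)(78.0 V) = 3.96×10⁻⁷ J.

3.96×10⁻⁷ J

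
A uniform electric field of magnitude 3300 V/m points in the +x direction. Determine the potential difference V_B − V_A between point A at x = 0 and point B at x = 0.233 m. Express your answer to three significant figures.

In a uniform field, potential decreases in the direction of E: V_B − V_A = −E·Δx.
V_B − V_A = −(3300 V/m)(0.233 m) = -769 V.

-769 V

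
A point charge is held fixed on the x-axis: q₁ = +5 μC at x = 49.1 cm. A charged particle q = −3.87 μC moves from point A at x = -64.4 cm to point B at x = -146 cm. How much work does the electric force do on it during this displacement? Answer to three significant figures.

The work done by the electric force is W_field = −ΔU = −q(V_B − V_A) = q(V_A − V_B).
At A: distance to the source charge is 1.14 m; V_A = kq₁/r = 3.96×10⁴ V.
At B: distance to the source charge is 1.95 m; V_B = kq₁/r = 2.30×10⁴ V.
ΔV = V_B − V_A = -1.66×10⁴ V.
W_field = −qΔV = −(-3.87×10⁻⁶ C)(-1.66×10⁴ V) = -0.0641 J.

-0.0641 J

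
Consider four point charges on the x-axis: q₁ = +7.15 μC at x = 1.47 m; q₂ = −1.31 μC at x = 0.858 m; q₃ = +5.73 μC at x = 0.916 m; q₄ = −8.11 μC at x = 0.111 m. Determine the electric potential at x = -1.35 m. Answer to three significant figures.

The total potential is the scalar sum of each charge's contribution, V = Σ kqᵢ/rᵢ.
Distances from the field point to each charge: r₁ = 2.82 m, r₂ = 2.21 m, r₃ = 2.27 m, r₄ = 1.46 m.
V = k[(7.15×10⁻⁶)/(2.82) + (-1.31×10⁻⁶)/(2.21) + (5.73×10⁻⁶)/(2.27) + (-8.11×10⁻⁶)/(1.46)] = -9710 V.

-9710 V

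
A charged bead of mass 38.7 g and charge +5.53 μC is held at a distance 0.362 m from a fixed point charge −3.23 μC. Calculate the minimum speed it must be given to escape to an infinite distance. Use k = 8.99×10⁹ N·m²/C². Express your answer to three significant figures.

4.79 m/s

To just escape, total mechanical energy must reach zero at infinity: ½mv²_min + U = 0, so ½mv²_min = −U = |kQq|/r.
|U| = |kQq|/r = (8.99×10⁹ N·m²/C²)(3.23×10⁻⁶)(5.53×10⁻⁶)/(0.362) = 0.444 J.
v_min = √(2|U|/m) = √(2·0.444/0.0387) = 4.79 m/s.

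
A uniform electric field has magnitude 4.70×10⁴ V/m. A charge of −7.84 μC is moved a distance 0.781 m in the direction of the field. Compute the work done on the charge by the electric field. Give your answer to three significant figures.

-0.288 J

The potential change for a displacement 0.781 m in the direction of the field is ΔV = −Ed = -3.67×10⁴ V.
W_field = −qΔV = -0.288 J.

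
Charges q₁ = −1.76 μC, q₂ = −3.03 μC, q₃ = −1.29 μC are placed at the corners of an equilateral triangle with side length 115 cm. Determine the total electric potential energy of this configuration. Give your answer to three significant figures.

0.0900 J

The assembly work is the sum of pairwise potential energies, U = Σ_{i<j} kqᵢqⱼ/rᵢⱼ.
All three pair separations equal the side length, 1.15 m.
U = (0.0417) + (0.0177) + (0.0306) = 0.0900 J.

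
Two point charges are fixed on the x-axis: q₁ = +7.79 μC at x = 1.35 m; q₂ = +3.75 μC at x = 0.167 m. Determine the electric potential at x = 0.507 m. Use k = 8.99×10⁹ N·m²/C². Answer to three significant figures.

The total potential is the scalar sum of each charge's contribution, V = Σ kqᵢ/rᵢ.
Distances from the field point to each charge: r₁ = 0.843 m, r₂ = 0.340 m.
V = k[(7.79×10⁻⁶)/(0.843) + (3.75×10⁻⁶)/(0.340)] = 1.82×10⁵ V.

1.82×10⁵ V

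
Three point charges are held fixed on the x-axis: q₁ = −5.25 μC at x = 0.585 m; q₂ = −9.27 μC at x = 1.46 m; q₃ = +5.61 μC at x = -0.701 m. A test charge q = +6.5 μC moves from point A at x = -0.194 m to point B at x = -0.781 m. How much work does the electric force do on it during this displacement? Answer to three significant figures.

-3.71 J

The work done by the electric force is W_field = −ΔU = −q(V_B − V_A) = q(V_A − V_B).
At A: distances to the source charges are 0.779 m, 1.65 m, 0.507 m; V_A = Σ kqᵢ/rᵢ = -1.15×10⁴ V.
At B: distances to the source charges are 1.37 m, 2.24 m, 0.0800 m; V_B = Σ kqᵢ/rᵢ = 5.59×10⁵ V.
ΔV = V_B − V_A = 5.70×10⁵ V.
W_field = −qΔV = −(6.50×10⁻⁶ C)(5.70×10⁵ V) = -3.71 J.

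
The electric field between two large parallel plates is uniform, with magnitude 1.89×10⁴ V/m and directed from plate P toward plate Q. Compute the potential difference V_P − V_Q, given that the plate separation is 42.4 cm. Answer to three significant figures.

8010 V

In a uniform field, potential decreases in the direction of E: ΔV = −E·d for a displacement d parallel to E.
Going from Q to P is a displacement of 42.4 cm opposite to the field, so V_P − V_Q = +Ed = 8010 V.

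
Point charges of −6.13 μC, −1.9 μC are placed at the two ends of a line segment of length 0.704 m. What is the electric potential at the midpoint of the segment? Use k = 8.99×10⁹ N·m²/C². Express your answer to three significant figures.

-2.05×10⁵ V

Electric potential is a scalar, so the contributions from each charge add algebraically: V = Σ kqᵢ/rᵢ.
Each charge is 0.352 m from the midpoint.
V = k[(-6.13×10⁻⁶)/(0.352) + (-1.90×10⁻⁶)/(0.352)] = -2.05×10⁵ V.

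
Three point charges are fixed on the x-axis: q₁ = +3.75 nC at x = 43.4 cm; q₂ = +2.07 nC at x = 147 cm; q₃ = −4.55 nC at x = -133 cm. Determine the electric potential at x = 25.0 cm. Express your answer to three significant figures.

The total potential is the scalar sum of each charge's contribution, V = Σ kqᵢ/rᵢ.
Distances from the field point to each charge: r₁ = 0.184 m, r₂ = 1.22 m, r₃ = 1.58 m.
V = k[(3.75×10⁻⁹)/(0.184) + (2.07×10⁻⁹)/(1.22) + (-4.55×10⁻⁹)/(1.58)] = 173 V.

173 V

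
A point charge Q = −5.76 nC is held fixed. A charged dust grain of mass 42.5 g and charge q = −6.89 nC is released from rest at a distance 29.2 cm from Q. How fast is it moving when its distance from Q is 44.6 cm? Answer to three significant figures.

4.46×10⁻³ m/s

Only the electrostatic force acts, so mechanical energy is conserved: ½mv² = U₁ − U₂ = kQq(1/r₁ − 1/r₂).
U₁ − U₂ = (8.99×10⁹ N·m²/C²)(-5.76×10⁻⁹ C)(-6.89×10⁻⁹ C)(1/0.292 − 1/0.446) = 4.22×10⁻⁷ J.
v = √(2·4.22×10⁻⁷/0.0425) = 4.46×10⁻³ m/s.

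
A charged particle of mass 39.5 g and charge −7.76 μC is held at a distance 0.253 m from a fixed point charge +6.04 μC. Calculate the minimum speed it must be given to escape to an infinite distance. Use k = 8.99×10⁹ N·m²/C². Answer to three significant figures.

9.18 m/s

To just escape, total mechanical energy must reach zero at infinity: ½mv²_min + U = 0, so ½mv²_min = −U = |kQq|/r.
|U| = |kQq|/r = (8.99×10⁹ N·m²/C²)(6.04×10⁻⁶)(7.76×10⁻⁶)/(0.253) = 1.67 J.
v_min = √(2|U|/m) = √(2·1.67/0.0395) = 9.18 m/s.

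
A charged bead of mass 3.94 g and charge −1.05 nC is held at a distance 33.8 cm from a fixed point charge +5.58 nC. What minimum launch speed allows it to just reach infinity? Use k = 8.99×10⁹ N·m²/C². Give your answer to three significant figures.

To just escape, total mechanical energy must reach zero at infinity: ½mv²_min + U = 0, so ½mv²_min = −U = |kQq|/r.
|U| = |kQq|/r = (8.99×10⁹ N·m²/C²)(5.58×10⁻⁹)(1.05×10⁻⁹)/(0.338) = 1.56×10⁻⁷ J.
v_min = √(2|U|/m) = √(2·1.56×10⁻⁷/3.94×10⁻³) = 8.89×10⁻³ m/s.

8.89×10⁻³ m/s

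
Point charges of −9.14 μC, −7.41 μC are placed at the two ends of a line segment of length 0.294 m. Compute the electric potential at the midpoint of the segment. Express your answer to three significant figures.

Electric potential is a scalar, so the contributions from each charge add algebraically: V = Σ kqᵢ/rᵢ.
Each charge is 0.147 m from the midpoint.
V = k[(-9.14×10⁻⁶)/(0.147) + (-7.41×10⁻⁶)/(0.147)] = -1.01×10⁶ V.

-1.01×10⁶ V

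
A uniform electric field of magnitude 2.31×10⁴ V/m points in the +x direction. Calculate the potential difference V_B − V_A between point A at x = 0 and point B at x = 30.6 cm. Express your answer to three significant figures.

In a uniform field, potential decreases in the direction of E: V_B − V_A = −E·Δx.
V_B − V_A = −(2.31×10⁴ V/m)(0.306 m) = -7070 V.

-7070 V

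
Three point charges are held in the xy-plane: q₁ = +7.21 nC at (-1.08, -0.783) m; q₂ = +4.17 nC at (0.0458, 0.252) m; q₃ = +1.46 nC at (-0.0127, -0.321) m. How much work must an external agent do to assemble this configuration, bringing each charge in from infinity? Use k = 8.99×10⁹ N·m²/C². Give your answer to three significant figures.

The assembly work is the sum of pairwise potential energies, U = Σ_{i<j} kqᵢqⱼ/rᵢⱼ.
Pair separations: r₁₂ = 1.53 m, r₁₃ = 1.16 m, r₂₃ = 0.576 m.
U = (1.77×10⁻⁷) + (8.14×10⁻⁸) + (9.50×10⁻⁸) = 3.53×10⁻⁷ J.

3.53×10⁻⁷ J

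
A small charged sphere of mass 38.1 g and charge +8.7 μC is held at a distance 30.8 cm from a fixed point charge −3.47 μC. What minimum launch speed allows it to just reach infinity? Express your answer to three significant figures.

6.80 m/s

To just escape, total mechanical energy must reach zero at infinity: ½mv²_min + U = 0, so ½mv²_min = −U = |kQq|/r.
|U| = |kQq|/r = (8.99×10⁹ N·m²/C²)(3.47×10⁻⁶)(8.70×10⁻⁶)/(0.308) = 0.881 J.
v_min = √(2|U|/m) = √(2·0.881/0.0381) = 6.80 m/s.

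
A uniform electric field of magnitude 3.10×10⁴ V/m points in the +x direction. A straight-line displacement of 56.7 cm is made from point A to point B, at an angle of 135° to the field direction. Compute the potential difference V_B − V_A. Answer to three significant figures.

Only the component of displacement along E changes the potential: ΔV = −E·d·cosθ.
ΔV = −(3.10×10⁴ V/m)(0.567 m)cos135° = 1.24×10⁴ V.

1.24×10⁴ V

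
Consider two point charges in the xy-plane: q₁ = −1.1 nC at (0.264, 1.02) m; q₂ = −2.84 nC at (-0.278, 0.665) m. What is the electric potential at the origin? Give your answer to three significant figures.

-44.8 V

The total potential is the scalar sum of each charge's contribution, V = Σ kqᵢ/rᵢ.
Distances from the field point to each charge: r₁ = 1.05 m, r₂ = 0.721 m.
V = k[(-1.10×10⁻⁹)/(1.05) + (-2.84×10⁻⁹)/(0.721)] = -44.8 V.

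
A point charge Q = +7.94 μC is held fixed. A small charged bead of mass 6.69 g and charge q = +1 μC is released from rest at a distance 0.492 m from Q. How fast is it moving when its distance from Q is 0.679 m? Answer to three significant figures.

Only the electrostatic force acts, so mechanical energy is conserved: ½mv² = U₁ − U₂ = kQq(1/r₁ − 1/r₂).
U₁ − U₂ = (8.99×10⁹ N·m²/C²)(7.94×10⁻⁶ C)(1.00×10⁻⁶ C)(1/0.492 − 1/0.679) = 0.0400 J.
v = √(2·0.0400/6.69×10⁻³) = 3.46 m/s.

3.46 m/s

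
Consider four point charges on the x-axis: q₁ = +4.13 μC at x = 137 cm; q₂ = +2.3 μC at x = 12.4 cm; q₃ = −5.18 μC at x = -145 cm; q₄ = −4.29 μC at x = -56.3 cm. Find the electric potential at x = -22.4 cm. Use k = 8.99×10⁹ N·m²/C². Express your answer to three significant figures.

The total potential is the scalar sum of each charge's contribution, V = Σ kqᵢ/rᵢ.
Distances from the field point to each charge: r₁ = 1.59 m, r₂ = 0.348 m, r₃ = 1.23 m, r₄ = 0.339 m.
V = k[(4.13×10⁻⁶)/(1.59) + (2.30×10⁻⁶)/(0.348) + (-5.18×10⁻⁶)/(1.23) + (-4.29×10⁻⁶)/(0.339)] = -6.90×10⁴ V.

-6.90×10⁴ V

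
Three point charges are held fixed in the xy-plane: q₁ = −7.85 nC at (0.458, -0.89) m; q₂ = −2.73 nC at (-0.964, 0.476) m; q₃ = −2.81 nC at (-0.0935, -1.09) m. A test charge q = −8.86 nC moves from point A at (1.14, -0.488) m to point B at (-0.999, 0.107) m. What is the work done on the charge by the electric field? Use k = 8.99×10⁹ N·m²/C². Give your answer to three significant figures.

The work done by the electric force is W_field = −ΔU = −q(V_B − V_A) = q(V_A − V_B).
At A: distances to the source charges are 0.792 m, 2.31 m, 1.37 m; V_A = Σ kqᵢ/rᵢ = -118 V.
At B: distances to the source charges are 1.77 m, 0.371 m, 1.50 m; V_B = Σ kqᵢ/rᵢ = -123 V.
ΔV = V_B − V_A = -4.87 V.
W_field = −qΔV = −(-8.86×10⁻⁹ C)(-4.87 V) = -4.31×10⁻⁸ J.

-4.31×10⁻⁸ J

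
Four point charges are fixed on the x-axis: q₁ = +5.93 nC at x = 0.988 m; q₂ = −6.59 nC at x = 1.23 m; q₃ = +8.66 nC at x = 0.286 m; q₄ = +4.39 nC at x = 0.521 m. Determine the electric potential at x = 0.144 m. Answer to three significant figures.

662 V

Electric potential is a scalar, so the contributions from each charge add algebraically: V = Σ kqᵢ/rᵢ.
Distances from the field point to each charge: r₁ = 0.844 m, r₂ = 1.09 m, r₃ = 0.142 m, r₄ = 0.377 m.
V = k[(5.93×10⁻⁹)/(0.844) + (-6.59×10⁻⁹)/(1.09) + (8.66×10⁻⁹)/(0.142) + (4.39×10⁻⁹)/(0.377)] = 662 V.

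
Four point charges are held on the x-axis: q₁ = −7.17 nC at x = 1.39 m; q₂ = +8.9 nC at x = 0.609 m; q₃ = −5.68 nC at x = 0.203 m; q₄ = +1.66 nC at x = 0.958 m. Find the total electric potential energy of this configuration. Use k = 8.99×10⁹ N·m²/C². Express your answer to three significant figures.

The assembly work is the sum of pairwise potential energies, U = Σ_{i<j} kqᵢqⱼ/rᵢⱼ.
Pair separations: r₁₂ = 0.781 m, r₁₃ = 1.19 m, r₁₄ = 0.432 m, r₂₃ = 0.406 m, r₂₄ = 0.349 m, r₃₄ = 0.755 m.
Summing all 6 pair terms gives U = -1.52×10⁻⁶ J.

-1.52×10⁻⁶ J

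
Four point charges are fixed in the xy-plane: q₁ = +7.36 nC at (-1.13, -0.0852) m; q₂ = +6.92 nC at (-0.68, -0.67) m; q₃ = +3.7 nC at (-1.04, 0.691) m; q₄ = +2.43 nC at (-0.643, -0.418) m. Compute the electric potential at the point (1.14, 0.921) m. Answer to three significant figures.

Electric potential is a scalar, so the contributions from each charge add algebraically: V = Σ kqᵢ/rᵢ.
Distances from the field point to each charge: r₁ = 2.48 m, r₂ = 2.42 m, r₃ = 2.19 m, r₄ = 2.23 m.
V = k[(7.36×10⁻⁹)/(2.48) + (6.92×10⁻⁹)/(2.42) + (3.70×10⁻⁹)/(2.19) + (2.43×10⁻⁹)/(2.23)] = 77.4 V.

77.4 V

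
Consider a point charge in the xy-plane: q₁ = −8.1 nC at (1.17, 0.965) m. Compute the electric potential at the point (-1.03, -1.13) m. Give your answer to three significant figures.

-24.0 V

The total potential is the scalar sum of each charge's contribution, V = Σ kqᵢ/rᵢ.
Distances from the field point to each charge: r₁ = 3.04 m.
V = k[(-8.10×10⁻⁹)/(3.04)] = -24.0 V.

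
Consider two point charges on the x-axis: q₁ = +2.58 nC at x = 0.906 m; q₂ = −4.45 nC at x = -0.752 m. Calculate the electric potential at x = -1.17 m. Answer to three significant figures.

The total potential is the scalar sum of each charge's contribution, V = Σ kqᵢ/rᵢ.
Distances from the field point to each charge: r₁ = 2.08 m, r₂ = 0.418 m.
V = k[(2.58×10⁻⁹)/(2.08) + (-4.45×10⁻⁹)/(0.418)] = -84.5 V.

-84.5 V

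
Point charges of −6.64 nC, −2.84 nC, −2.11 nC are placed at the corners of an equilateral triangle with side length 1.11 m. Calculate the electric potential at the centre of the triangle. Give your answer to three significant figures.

The total potential is the scalar sum of each charge's contribution, V = Σ kqᵢ/rᵢ.
The distance from each vertex to the centroid is a/√3 = 0.641 m.
V = k[(-6.64×10⁻⁹)/(0.641) + (-2.84×10⁻⁹)/(0.641) + (-2.11×10⁻⁹)/(0.641)] = -163 V.

-163 V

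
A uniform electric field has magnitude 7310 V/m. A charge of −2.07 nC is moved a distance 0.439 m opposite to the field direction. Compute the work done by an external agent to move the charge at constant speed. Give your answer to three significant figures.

The potential change for a displacement 0.439 m opposite to the field direction is ΔV = +Ed = 3210 V.
W_ext = qΔV = -6.64×10⁻⁶ J.

-6.64×10⁻⁶ J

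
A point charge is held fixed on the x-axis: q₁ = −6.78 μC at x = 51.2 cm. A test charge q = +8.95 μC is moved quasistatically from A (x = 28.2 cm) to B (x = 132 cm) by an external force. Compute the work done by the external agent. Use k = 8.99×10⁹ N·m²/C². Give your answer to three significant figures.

For quasistatic motion the external work equals the change in potential energy: W_ext = qΔV = q(V_B − V_A).
At A: distance to the source charge is 0.230 m; V_A = kq₁/r = -2.65×10⁵ V.
At B: distance to the source charge is 0.808 m; V_B = kq₁/r = -7.54×10⁴ V.
ΔV = V_B − V_A = 1.90×10⁵ V.
W_ext = qΔV = (8.95×10⁻⁶ C)(1.90×10⁵ V) = 1.70 J.

1.70 J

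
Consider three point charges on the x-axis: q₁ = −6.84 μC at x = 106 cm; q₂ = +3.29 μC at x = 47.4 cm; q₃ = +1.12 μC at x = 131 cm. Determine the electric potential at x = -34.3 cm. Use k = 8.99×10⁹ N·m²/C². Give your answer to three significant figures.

Electric potential is a scalar, so the contributions from each charge add algebraically: V = Σ kqᵢ/rᵢ.
Distances from the field point to each charge: r₁ = 1.40 m, r₂ = 0.817 m, r₃ = 1.65 m.
V = k[(-6.84×10⁻⁶)/(1.40) + (3.29×10⁻⁶)/(0.817) + (1.12×10⁻⁶)/(1.65)] = -1540 V.

-1540 V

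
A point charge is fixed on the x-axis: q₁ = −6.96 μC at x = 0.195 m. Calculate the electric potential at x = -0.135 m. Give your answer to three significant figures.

Electric potential is a scalar, so the contributions from each charge add algebraically: V = Σ kqᵢ/rᵢ.
V = k[(-6.96×10⁻⁶)/(0.330)] = -1.90×10⁵ V.

-1.90×10⁵ V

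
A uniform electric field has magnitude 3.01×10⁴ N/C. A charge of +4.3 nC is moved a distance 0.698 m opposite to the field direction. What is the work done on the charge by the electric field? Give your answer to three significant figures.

-9.03×10⁻⁵ J

The potential change for a displacement 0.698 m opposite to the field direction is ΔV = +Ed = 2.10×10⁴ V.
W_field = −qΔV = -9.03×10⁻⁵ J.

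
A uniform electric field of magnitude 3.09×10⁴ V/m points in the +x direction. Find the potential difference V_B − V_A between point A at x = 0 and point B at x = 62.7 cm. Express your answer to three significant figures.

-1.94×10⁴ V

In a uniform field, potential decreases in the direction of E: V_B − V_A = −E·Δx.
V_B − V_A = −(3.09×10⁴ V/m)(0.627 m) = -1.94×10⁴ V.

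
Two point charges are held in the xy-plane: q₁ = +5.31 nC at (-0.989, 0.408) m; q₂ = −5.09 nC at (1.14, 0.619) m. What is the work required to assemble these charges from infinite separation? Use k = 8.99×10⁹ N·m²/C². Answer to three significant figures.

The assembly work is the sum of pairwise potential energies, U = Σ_{i<j} kqᵢqⱼ/rᵢⱼ.
Pair separations: r₁₂ = 2.14 m.
U = (-1.14×10⁻⁷) = -1.14×10⁻⁷ J.

-1.14×10⁻⁷ J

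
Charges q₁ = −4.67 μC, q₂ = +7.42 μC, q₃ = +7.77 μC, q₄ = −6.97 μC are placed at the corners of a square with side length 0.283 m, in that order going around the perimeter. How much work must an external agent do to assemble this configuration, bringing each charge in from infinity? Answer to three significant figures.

-1.93 J

The assembly work is the sum of pairwise potential energies, U = Σ_{i<j} kqᵢqⱼ/rᵢⱼ.
The four side pairs have separation 0.283 m and the two diagonal pairs 0.400 m.
Summing all 6 pair terms gives U = -1.93 J.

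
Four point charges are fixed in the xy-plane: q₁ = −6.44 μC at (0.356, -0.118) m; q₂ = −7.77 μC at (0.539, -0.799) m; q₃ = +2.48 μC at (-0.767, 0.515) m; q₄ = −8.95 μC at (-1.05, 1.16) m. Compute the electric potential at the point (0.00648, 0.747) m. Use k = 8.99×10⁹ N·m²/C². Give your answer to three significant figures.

-1.48×10⁵ V

The total potential is the scalar sum of each charge's contribution, V = Σ kqᵢ/rᵢ.
Distances from the field point to each charge: r₁ = 0.933 m, r₂ = 1.64 m, r₃ = 0.808 m, r₄ = 1.13 m.
V = k[(-6.44×10⁻⁶)/(0.933) + (-7.77×10⁻⁶)/(1.64) + (2.48×10⁻⁶)/(0.808) + (-8.95×10⁻⁶)/(1.13)] = -1.48×10⁵ V.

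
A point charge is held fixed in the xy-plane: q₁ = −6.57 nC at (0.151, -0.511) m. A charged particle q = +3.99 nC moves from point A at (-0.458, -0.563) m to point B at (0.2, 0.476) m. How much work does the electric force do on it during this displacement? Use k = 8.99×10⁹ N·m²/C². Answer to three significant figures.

The work done by the electric force is W_field = −ΔU = −q(V_B − V_A) = q(V_A − V_B).
At A: distance to the source charge is 0.611 m; V_A = kq₁/r = -96.6 V.
At B: distance to the source charge is 0.988 m; V_B = kq₁/r = -59.8 V.
ΔV = V_B − V_A = 36.9 V.
W_field = −qΔV = −(3.99×10⁻⁹ C)(36.9 V) = -1.47×10⁻⁷ J.

-1.47×10⁻⁷ J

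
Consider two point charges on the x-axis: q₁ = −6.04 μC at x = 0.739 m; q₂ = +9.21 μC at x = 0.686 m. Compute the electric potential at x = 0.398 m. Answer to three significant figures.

Electric potential is a scalar, so the contributions from each charge add algebraically: V = Σ kqᵢ/rᵢ.
Distances from the field point to each charge: r₁ = 0.341 m, r₂ = 0.288 m.
V = k[(-6.04×10⁻⁶)/(0.341) + (9.21×10⁻⁶)/(0.288)] = 1.28×10⁵ V.

1.28×10⁵ V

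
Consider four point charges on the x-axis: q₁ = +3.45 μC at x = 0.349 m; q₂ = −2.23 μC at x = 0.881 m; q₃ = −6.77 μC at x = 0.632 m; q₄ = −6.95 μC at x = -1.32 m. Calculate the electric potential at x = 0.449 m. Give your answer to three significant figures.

The total potential is the scalar sum of each charge's contribution, V = Σ kqᵢ/rᵢ.
Distances from the field point to each charge: r₁ = 0.100 m, r₂ = 0.432 m, r₃ = 0.183 m, r₄ = 1.77 m.
V = k[(3.45×10⁻⁶)/(0.100) + (-2.23×10⁻⁶)/(0.432) + (-6.77×10⁻⁶)/(0.183) + (-6.95×10⁻⁶)/(1.77)] = -1.04×10⁵ V.

-1.04×10⁵ V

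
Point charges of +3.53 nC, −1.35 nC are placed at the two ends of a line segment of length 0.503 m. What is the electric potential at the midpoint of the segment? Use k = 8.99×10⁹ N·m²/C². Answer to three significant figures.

77.9 V

Electric potential is a scalar, so the contributions from each charge add algebraically: V = Σ kqᵢ/rᵢ.
Each charge is 0.252 m from the midpoint.
V = k[(3.53×10⁻⁹)/(0.252) + (-1.35×10⁻⁹)/(0.252)] = 77.9 V.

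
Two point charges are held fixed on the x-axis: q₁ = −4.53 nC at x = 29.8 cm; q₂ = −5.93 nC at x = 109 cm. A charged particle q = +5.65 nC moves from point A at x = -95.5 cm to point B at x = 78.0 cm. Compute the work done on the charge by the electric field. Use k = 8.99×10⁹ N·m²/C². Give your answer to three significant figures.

1.12×10⁻⁶ J

The work done by the electric force is W_field = −ΔU = −q(V_B − V_A) = q(V_A − V_B).
At A: distances to the source charges are 1.25 m, 2.04 m; V_A = Σ kqᵢ/rᵢ = -58.6 V.
At B: distances to the source charges are 0.482 m, 0.310 m; V_B = Σ kqᵢ/rᵢ = -256 V.
ΔV = V_B − V_A = -198 V.
W_field = −qΔV = −(5.65×10⁻⁹ C)(-198 V) = 1.12×10⁻⁶ J.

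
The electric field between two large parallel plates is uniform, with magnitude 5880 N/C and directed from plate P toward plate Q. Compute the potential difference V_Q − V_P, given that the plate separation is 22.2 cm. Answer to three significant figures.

In a uniform field, potential decreases in the direction of E: ΔV = −E·d for a displacement d parallel to E.
Going from P to Q is a displacement of 22.2 cm along the field, so V_Q − V_P = −Ed = -1310 V.

-1310 V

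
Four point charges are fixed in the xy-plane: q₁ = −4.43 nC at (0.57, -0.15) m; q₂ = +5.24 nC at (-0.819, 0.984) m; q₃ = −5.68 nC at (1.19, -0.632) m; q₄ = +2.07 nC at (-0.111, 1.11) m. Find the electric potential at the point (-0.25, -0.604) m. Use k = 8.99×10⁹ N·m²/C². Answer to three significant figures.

The total potential is the scalar sum of each charge's contribution, V = Σ kqᵢ/rᵢ.
Distances from the field point to each charge: r₁ = 0.937 m, r₂ = 1.69 m, r₃ = 1.44 m, r₄ = 1.72 m.
V = k[(-4.43×10⁻⁹)/(0.937) + (5.24×10⁻⁹)/(1.69) + (-5.68×10⁻⁹)/(1.44) + (2.07×10⁻⁹)/(1.72)] = -39.2 V.

-39.2 V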